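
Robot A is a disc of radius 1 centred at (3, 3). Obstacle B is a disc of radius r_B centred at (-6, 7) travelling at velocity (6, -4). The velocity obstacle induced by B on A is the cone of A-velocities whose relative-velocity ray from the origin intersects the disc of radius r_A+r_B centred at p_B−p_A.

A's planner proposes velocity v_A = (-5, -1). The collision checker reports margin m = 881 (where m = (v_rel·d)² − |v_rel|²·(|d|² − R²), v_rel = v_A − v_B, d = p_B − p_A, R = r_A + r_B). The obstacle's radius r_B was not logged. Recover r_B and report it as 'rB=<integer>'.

m = 881
d = (-9, 4);  v_rel = (-11, 3),  |v_rel|² = 130
v_rel×d = (-11)·(4) − (3)·(-9) = -17
since m = R²·130 − (-17)²:  R² = (289 + 881) / 130 = 9
R = √9 = 3  ⇒  r_B = 3 − 1 = 2

rB=2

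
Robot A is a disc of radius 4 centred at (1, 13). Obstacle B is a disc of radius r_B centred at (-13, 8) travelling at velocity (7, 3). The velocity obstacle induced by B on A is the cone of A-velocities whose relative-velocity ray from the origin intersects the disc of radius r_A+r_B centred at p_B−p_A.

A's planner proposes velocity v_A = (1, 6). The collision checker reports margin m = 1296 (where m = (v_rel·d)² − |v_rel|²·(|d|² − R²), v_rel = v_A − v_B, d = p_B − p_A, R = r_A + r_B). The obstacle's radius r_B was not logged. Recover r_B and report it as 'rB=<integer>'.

m = 1296
d = (-14, -5);  v_rel = (-6, 3),  |v_rel|² = 45
v_rel×d = (-6)·(-5) − (3)·(-14) = 72
since m = R²·45 − 72²:  R² = (5184 + 1296) / 45 = 144
R = √144 = 12  ⇒  r_B = 12 − 4 = 8

rB=8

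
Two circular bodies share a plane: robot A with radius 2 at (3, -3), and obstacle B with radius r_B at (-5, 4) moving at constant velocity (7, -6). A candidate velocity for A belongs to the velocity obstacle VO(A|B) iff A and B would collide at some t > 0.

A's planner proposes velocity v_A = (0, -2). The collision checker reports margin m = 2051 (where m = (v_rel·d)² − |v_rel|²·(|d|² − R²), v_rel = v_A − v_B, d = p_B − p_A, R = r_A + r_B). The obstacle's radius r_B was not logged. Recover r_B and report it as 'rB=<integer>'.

m = 2051
d = (-8, 7);  v_rel = (-7, 4),  |v_rel|² = 65
v_rel×d = (-7)·(7) − (4)·(-8) = -17
since m = R²·65 − (-17)²:  R² = (289 + 2051) / 65 = 36
R = √36 = 6  ⇒  r_B = 6 − 2 = 4

rB=4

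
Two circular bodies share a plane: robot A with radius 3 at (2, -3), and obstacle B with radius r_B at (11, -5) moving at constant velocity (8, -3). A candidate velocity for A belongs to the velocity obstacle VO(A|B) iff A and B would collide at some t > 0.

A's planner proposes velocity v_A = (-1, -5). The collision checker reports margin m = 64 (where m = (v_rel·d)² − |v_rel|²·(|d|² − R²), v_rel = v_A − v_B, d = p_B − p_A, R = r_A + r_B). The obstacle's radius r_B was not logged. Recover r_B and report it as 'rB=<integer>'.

m = 64
d = (9, -2);  v_rel = (-9, -2),  |v_rel|² = 85
v_rel×d = (-9)·(-2) − (-2)·(9) = 36
since m = R²·85 − 36²:  R² = (1296 + 64) / 85 = 16
R = √16 = 4  ⇒  r_B = 4 − 3 = 1

rB=1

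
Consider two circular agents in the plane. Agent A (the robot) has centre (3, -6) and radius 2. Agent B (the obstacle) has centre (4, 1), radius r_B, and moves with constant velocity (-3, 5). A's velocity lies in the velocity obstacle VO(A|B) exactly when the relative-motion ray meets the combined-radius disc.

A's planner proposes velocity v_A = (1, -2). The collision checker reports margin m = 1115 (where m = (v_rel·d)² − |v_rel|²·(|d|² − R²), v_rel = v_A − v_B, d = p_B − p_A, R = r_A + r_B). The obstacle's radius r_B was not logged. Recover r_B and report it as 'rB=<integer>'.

m = 1115
d = (1, 7);  v_rel = (4, -7),  |v_rel|² = 65
v_rel×d = (4)·(7) − (-7)·(1) = 35
since m = R²·65 − 35²:  R² = (1225 + 1115) / 65 = 36
R = √36 = 6  ⇒  r_B = 6 − 2 = 4

rB=4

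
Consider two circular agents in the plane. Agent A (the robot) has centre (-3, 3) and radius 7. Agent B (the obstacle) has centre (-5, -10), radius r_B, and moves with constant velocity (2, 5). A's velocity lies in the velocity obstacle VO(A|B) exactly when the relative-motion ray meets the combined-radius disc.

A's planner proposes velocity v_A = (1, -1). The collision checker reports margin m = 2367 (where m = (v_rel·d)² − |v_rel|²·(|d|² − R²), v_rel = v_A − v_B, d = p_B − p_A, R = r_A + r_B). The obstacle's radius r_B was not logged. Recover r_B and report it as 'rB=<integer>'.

m = 2367
d = (-2, -13);  v_rel = (-1, -6),  |v_rel|² = 37
v_rel×d = (-1)·(-13) − (-6)·(-2) = 1
since m = R²·37 − 1²:  R² = (1 + 2367) / 37 = 64
R = √64 = 8  ⇒  r_B = 8 − 7 = 1

rB=1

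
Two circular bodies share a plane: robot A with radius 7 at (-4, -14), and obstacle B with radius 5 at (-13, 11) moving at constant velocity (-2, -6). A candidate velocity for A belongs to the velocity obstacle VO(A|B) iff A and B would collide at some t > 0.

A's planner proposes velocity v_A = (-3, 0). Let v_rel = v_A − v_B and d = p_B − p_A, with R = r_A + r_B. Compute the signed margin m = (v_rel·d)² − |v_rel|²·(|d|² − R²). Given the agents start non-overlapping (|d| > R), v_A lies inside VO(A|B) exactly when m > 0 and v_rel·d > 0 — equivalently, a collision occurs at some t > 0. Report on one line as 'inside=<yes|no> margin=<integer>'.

d = (-9, 25),  |d|² = 706;  R = 7+5 = 12,  c = 706−12² = 562
v_rel = (-1, 6),  |v_rel|² = 37;  v_rel·d = (-1)·(-9) + (6)·(25) = 159
37·t² − 318·t + 562 = 0  ⇒  m = 159² − 37·562 = 4487
m = 4487 > 0,  v_rel·d = 159 > 0  ⇒  inside

inside=yes margin=4487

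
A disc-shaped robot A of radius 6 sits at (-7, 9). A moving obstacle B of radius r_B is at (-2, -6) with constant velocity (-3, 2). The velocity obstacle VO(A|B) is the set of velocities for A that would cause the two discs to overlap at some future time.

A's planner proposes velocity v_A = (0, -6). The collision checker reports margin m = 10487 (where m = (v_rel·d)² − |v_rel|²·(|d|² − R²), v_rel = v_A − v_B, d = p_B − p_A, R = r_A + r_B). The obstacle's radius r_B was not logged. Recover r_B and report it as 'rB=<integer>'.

m = 10487
d = (5, -15);  v_rel = (3, -8),  |v_rel|² = 73
v_rel×d = (3)·(-15) − (-8)·(5) = -5
since m = R²·73 − (-5)²:  R² = (25 + 10487) / 73 = 144
R = √144 = 12  ⇒  r_B = 12 − 6 = 6

rB=6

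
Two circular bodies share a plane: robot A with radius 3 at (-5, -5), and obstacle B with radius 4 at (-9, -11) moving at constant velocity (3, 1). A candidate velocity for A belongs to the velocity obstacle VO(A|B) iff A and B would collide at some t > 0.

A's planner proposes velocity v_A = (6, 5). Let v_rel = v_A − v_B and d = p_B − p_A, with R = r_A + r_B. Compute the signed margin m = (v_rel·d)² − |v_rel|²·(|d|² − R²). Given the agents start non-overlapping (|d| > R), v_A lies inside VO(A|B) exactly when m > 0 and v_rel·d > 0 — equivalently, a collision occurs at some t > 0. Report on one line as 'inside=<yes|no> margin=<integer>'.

d = (-4, -6),  |d|² = 52;  R = 3+4 = 7,  c = 52−7² = 3
v_rel = (3, 4),  |v_rel|² = 25;  v_rel·d = (3)·(-4) + (4)·(-6) = -36
25·t² + 72·t + 3 = 0  ⇒  m = (-36)² − 25·3 = 1221
m = 1221 > 0,  v_rel·d = -36 < 0  ⇒  outside

inside=no margin=1221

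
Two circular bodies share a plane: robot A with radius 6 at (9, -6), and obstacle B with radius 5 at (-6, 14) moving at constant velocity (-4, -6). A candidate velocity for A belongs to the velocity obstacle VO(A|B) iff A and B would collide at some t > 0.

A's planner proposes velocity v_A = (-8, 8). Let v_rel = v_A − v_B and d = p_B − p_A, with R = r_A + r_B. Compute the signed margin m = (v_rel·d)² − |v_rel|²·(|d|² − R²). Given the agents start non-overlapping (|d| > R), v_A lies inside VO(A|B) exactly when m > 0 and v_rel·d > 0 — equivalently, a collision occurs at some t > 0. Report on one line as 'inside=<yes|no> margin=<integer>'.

d = (-15, 20),  |d|² = 625;  R = 6+5 = 11,  c = 625−11² = 504
v_rel = (-4, 14),  |v_rel|² = 212;  v_rel·d = (-4)·(-15) + (14)·(20) = 340
212·t² − 680·t + 504 = 0  ⇒  m = 340² − 212·504 = 8752
m = 8752 > 0,  v_rel·d = 340 > 0  ⇒  inside

inside=yes margin=8752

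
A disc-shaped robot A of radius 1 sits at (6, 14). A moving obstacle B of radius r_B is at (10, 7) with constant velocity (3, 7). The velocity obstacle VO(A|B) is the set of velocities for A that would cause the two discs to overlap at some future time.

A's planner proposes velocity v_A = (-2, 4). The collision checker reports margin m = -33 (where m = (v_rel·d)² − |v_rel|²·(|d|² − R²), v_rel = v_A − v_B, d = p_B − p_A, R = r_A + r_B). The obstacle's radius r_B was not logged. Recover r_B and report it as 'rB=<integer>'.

m = -33
d = (4, -7);  v_rel = (-5, -3),  |v_rel|² = 34
v_rel×d = (-5)·(-7) − (-3)·(4) = 47
since m = R²·34 − 47²:  R² = (2209 + -33) / 34 = 64
R = √64 = 8  ⇒  r_B = 8 − 1 = 7

rB=7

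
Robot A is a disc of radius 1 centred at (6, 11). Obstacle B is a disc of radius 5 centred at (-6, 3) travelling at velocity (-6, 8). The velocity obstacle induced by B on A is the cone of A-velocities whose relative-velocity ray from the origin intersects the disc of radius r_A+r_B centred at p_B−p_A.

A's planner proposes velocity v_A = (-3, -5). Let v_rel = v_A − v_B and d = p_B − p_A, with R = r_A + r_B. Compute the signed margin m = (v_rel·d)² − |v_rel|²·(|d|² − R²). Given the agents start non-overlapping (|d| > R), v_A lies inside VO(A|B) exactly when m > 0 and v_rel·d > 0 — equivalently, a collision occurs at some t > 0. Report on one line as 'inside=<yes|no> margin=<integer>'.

d = (-12, -8),  |d|² = 208;  R = 1+5 = 6,  c = 208−6² = 172
v_rel = (3, -13),  |v_rel|² = 178;  v_rel·d = (3)·(-12) + (-13)·(-8) = 68
178·t² − 136·t + 172 = 0  ⇒  m = 68² − 178·172 = -25992
m = -25992 < 0,  v_rel·d = 68 > 0  ⇒  outside

inside=no margin=-25992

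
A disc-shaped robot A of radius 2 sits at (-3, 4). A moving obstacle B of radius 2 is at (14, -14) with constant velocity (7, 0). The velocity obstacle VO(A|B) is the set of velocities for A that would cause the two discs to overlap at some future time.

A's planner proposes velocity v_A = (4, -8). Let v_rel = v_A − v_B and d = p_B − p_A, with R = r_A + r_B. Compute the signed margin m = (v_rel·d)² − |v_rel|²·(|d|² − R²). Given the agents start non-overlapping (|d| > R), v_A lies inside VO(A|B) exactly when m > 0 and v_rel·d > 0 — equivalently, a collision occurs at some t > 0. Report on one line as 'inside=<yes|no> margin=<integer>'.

d = (17, -18),  |d|² = 613;  R = 2+2 = 4,  c = 613−4² = 597
v_rel = (-3, -8),  |v_rel|² = 73;  v_rel·d = (-3)·(17) + (-8)·(-18) = 93
73·t² − 186·t + 597 = 0  ⇒  m = 93² − 73·597 = -34932
m = -34932 < 0,  v_rel·d = 93 > 0  ⇒  outside

inside=no margin=-34932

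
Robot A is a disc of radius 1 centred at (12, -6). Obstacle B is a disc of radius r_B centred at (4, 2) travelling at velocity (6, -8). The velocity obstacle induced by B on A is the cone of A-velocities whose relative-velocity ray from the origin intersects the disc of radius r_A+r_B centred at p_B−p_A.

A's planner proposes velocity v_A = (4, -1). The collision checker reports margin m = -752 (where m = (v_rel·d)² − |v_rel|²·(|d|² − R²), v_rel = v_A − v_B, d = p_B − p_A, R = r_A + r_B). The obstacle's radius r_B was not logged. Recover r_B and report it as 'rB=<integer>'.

m = -752
d = (-8, 8);  v_rel = (-2, 7),  |v_rel|² = 53
v_rel×d = (-2)·(8) − (7)·(-8) = 40
since m = R²·53 − 40²:  R² = (1600 + -752) / 53 = 16
R = √16 = 4  ⇒  r_B = 4 − 1 = 3

rB=3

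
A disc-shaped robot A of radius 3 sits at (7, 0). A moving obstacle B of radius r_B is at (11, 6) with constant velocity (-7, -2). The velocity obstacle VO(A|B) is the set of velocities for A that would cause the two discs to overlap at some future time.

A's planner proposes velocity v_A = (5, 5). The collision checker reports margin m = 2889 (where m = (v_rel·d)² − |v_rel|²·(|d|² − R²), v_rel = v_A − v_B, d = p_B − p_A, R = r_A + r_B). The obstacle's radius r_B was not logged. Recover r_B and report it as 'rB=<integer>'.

m = 2889
d = (4, 6);  v_rel = (12, 7),  |v_rel|² = 193
v_rel×d = (12)·(6) − (7)·(4) = 44
since m = R²·193 − 44²:  R² = (1936 + 2889) / 193 = 25
R = √25 = 5  ⇒  r_B = 5 − 3 = 2

rB=2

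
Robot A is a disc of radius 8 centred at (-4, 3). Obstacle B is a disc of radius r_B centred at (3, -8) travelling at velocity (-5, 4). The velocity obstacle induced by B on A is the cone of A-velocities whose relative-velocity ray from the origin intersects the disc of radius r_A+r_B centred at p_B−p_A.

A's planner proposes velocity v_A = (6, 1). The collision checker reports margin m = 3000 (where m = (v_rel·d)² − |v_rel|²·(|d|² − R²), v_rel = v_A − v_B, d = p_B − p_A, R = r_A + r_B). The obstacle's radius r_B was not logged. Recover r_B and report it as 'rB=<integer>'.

m = 3000
d = (7, -11);  v_rel = (11, -3),  |v_rel|² = 130
v_rel×d = (11)·(-11) − (-3)·(7) = -100
since m = R²·130 − (-100)²:  R² = (10000 + 3000) / 130 = 100
R = √100 = 10  ⇒  r_B = 10 − 8 = 2

rB=2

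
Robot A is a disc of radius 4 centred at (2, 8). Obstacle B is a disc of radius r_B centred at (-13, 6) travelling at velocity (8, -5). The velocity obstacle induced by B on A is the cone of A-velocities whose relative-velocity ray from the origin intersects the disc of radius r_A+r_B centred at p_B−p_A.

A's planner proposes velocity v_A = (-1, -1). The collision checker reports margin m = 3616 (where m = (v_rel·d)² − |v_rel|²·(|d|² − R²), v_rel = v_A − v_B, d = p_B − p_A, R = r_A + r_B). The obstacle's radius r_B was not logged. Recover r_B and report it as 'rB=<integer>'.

m = 3616
d = (-15, -2);  v_rel = (-9, 4),  |v_rel|² = 97
v_rel×d = (-9)·(-2) − (4)·(-15) = 78
since m = R²·97 − 78²:  R² = (6084 + 3616) / 97 = 100
R = √100 = 10  ⇒  r_B = 10 − 4 = 6

rB=6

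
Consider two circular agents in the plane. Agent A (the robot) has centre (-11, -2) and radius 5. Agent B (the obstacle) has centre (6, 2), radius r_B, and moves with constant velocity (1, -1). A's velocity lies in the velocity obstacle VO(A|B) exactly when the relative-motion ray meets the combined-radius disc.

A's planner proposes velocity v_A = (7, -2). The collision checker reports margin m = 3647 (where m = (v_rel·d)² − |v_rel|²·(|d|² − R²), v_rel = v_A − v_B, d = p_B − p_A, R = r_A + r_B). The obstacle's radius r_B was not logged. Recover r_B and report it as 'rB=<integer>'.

m = 3647
d = (17, 4);  v_rel = (6, -1),  |v_rel|² = 37
v_rel×d = (6)·(4) − (-1)·(17) = 41
since m = R²·37 − 41²:  R² = (1681 + 3647) / 37 = 144
R = √144 = 12  ⇒  r_B = 12 − 5 = 7

rB=7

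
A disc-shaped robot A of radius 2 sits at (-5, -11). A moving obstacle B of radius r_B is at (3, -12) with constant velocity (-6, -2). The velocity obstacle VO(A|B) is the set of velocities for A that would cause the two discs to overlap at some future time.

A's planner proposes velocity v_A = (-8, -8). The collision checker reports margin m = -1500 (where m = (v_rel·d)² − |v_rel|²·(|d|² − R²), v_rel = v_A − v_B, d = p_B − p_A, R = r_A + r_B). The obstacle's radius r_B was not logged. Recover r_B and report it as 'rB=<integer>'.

m = -1500
d = (8, -1);  v_rel = (-2, -6),  |v_rel|² = 40
v_rel×d = (-2)·(-1) − (-6)·(8) = 50
since m = R²·40 − 50²:  R² = (2500 + -1500) / 40 = 25
R = √25 = 5  ⇒  r_B = 5 − 2 = 3

rB=3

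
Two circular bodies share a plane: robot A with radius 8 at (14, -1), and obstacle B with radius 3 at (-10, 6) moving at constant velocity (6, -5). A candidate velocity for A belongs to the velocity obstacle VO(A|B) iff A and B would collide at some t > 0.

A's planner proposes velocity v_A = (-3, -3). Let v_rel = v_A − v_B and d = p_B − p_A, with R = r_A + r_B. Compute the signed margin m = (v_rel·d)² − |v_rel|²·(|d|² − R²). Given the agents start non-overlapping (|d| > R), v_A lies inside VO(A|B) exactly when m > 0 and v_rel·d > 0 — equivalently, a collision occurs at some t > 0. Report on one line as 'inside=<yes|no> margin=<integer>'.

d = (-24, 7),  |d|² = 625;  R = 8+3 = 11,  c = 625−11² = 504
v_rel = (-9, 2),  |v_rel|² = 85;  v_rel·d = (-9)·(-24) + (2)·(7) = 230
85·t² − 460·t + 504 = 0  ⇒  m = 230² − 85·504 = 10060
m = 10060 > 0,  v_rel·d = 230 > 0  ⇒  inside

inside=yes margin=10060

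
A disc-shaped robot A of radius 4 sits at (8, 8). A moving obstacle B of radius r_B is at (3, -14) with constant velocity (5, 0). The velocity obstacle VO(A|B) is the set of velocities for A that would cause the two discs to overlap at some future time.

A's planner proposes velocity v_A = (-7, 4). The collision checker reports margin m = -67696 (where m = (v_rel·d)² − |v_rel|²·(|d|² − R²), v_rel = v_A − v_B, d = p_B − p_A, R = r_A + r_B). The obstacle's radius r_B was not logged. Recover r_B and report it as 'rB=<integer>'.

m = -67696
d = (-5, -22);  v_rel = (-12, 4),  |v_rel|² = 160
v_rel×d = (-12)·(-22) − (4)·(-5) = 284
since m = R²·160 − 284²:  R² = (80656 + -67696) / 160 = 81
R = √81 = 9  ⇒  r_B = 9 − 4 = 5

rB=5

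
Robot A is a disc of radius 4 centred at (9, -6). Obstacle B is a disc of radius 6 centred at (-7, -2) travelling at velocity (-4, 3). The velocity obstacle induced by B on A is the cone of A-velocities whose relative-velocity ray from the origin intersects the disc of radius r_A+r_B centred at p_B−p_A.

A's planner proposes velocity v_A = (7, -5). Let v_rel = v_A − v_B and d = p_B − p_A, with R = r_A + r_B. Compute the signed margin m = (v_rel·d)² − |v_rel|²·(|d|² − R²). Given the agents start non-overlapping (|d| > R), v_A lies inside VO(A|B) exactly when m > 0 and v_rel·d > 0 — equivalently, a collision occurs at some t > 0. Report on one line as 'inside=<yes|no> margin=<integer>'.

d = (-16, 4),  |d|² = 272;  R = 4+6 = 10,  c = 272−10² = 172
v_rel = (11, -8),  |v_rel|² = 185;  v_rel·d = (11)·(-16) + (-8)·(4) = -208
185·t² + 416·t + 172 = 0  ⇒  m = (-208)² − 185·172 = 11444
m = 11444 > 0,  v_rel·d = -208 < 0  ⇒  outside

inside=no margin=11444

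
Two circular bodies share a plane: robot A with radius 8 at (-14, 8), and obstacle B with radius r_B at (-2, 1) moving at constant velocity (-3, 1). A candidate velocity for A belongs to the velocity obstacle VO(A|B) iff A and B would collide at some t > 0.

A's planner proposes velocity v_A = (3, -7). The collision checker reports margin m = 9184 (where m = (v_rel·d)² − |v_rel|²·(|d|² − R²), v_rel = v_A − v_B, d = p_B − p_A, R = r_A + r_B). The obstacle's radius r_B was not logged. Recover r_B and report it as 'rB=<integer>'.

m = 9184
d = (12, -7);  v_rel = (6, -8),  |v_rel|² = 100
v_rel×d = (6)·(-7) − (-8)·(12) = 54
since m = R²·100 − 54²:  R² = (2916 + 9184) / 100 = 121
R = √121 = 11  ⇒  r_B = 11 − 8 = 3

rB=3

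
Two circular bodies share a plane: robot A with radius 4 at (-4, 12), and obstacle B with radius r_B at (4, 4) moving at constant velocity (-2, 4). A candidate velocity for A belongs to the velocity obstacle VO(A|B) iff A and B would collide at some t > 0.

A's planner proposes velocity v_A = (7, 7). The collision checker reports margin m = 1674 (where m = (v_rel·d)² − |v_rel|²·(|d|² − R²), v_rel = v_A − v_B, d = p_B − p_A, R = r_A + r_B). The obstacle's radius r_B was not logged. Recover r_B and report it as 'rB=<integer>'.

m = 1674
d = (8, -8);  v_rel = (9, 3),  |v_rel|² = 90
v_rel×d = (9)·(-8) − (3)·(8) = -96
since m = R²·90 − (-96)²:  R² = (9216 + 1674) / 90 = 121
R = √121 = 11  ⇒  r_B = 11 − 4 = 7

rB=7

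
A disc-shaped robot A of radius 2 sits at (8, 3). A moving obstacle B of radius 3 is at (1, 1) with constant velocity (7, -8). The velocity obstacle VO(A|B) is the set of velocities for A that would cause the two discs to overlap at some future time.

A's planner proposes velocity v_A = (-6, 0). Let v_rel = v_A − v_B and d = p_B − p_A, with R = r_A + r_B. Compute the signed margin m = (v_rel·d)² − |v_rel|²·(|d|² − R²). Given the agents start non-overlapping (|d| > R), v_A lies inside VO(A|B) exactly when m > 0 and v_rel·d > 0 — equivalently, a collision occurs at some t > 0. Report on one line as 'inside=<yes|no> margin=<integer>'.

d = (-7, -2),  |d|² = 53;  R = 2+3 = 5,  c = 53−5² = 28
v_rel = (-13, 8),  |v_rel|² = 233;  v_rel·d = (-13)·(-7) + (8)·(-2) = 75
233·t² − 150·t + 28 = 0  ⇒  m = 75² − 233·28 = -899
m = -899 < 0,  v_rel·d = 75 > 0  ⇒  outside

inside=no margin=-899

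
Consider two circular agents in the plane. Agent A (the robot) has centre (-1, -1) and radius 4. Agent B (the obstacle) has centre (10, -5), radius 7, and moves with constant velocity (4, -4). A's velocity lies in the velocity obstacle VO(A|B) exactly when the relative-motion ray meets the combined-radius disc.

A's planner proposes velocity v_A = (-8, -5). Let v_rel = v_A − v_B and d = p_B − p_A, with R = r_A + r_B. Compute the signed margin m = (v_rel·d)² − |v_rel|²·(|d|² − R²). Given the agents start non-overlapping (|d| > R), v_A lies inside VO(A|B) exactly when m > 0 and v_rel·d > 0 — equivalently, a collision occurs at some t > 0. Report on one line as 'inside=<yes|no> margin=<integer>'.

d = (11, -4),  |d|² = 137;  R = 4+7 = 11,  c = 137−11² = 16
v_rel = (-12, -1),  |v_rel|² = 145;  v_rel·d = (-12)·(11) + (-1)·(-4) = -128
145·t² + 256·t + 16 = 0  ⇒  m = (-128)² − 145·16 = 14064
m = 14064 > 0,  v_rel·d = -128 < 0  ⇒  outside

inside=no margin=14064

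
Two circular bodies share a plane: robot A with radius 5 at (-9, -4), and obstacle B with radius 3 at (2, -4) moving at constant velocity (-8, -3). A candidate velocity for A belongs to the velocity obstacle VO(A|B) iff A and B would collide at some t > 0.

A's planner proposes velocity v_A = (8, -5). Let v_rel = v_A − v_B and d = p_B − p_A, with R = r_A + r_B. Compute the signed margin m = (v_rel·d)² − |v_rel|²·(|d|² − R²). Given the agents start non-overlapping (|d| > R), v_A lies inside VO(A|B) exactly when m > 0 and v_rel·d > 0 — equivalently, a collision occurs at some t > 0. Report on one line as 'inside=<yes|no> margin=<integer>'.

d = (11, 0),  |d|² = 121;  R = 5+3 = 8,  c = 121−8² = 57
v_rel = (16, -2),  |v_rel|² = 260;  v_rel·d = (16)·(11) + (-2)·(0) = 176
260·t² − 352·t + 57 = 0  ⇒  m = 176² − 260·57 = 16156
m = 16156 > 0,  v_rel·d = 176 > 0  ⇒  inside

inside=yes margin=16156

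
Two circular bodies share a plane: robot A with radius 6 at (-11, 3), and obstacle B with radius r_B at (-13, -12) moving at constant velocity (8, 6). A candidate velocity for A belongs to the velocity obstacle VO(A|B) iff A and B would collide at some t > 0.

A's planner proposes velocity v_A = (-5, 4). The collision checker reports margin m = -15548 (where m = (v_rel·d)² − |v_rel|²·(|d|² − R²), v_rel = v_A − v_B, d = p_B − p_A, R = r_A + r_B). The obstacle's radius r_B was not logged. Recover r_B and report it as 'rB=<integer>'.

m = -15548
d = (-2, -15);  v_rel = (-13, -2),  |v_rel|² = 173
v_rel×d = (-13)·(-15) − (-2)·(-2) = 191
since m = R²·173 − 191²:  R² = (36481 + -15548) / 173 = 121
R = √121 = 11  ⇒  r_B = 11 − 6 = 5

rB=5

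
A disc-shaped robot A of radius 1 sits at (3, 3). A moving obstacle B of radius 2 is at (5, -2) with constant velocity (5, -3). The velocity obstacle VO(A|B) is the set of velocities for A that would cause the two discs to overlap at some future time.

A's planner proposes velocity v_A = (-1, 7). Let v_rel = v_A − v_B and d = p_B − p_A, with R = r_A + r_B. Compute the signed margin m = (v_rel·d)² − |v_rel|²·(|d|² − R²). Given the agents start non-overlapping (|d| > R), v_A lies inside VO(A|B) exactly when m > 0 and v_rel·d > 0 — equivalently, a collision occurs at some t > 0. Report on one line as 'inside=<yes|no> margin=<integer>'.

d = (2, -5),  |d|² = 29;  R = 1+2 = 3,  c = 29−3² = 20
v_rel = (-6, 10),  |v_rel|² = 136;  v_rel·d = (-6)·(2) + (10)·(-5) = -62
136·t² + 124·t + 20 = 0  ⇒  m = (-62)² − 136·20 = 1124
m = 1124 > 0,  v_rel·d = -62 < 0  ⇒  outside

inside=no margin=1124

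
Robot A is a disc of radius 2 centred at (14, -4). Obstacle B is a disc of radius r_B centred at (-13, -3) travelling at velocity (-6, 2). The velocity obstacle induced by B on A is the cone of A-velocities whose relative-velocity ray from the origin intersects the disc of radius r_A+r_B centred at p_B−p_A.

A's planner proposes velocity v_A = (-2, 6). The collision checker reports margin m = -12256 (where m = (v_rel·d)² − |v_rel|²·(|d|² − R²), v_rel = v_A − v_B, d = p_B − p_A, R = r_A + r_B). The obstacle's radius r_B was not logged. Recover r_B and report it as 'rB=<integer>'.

m = -12256
d = (-27, 1);  v_rel = (4, 4),  |v_rel|² = 32
v_rel×d = (4)·(1) − (4)·(-27) = 112
since m = R²·32 − 112²:  R² = (12544 + -12256) / 32 = 9
R = √9 = 3  ⇒  r_B = 3 − 2 = 1

rB=1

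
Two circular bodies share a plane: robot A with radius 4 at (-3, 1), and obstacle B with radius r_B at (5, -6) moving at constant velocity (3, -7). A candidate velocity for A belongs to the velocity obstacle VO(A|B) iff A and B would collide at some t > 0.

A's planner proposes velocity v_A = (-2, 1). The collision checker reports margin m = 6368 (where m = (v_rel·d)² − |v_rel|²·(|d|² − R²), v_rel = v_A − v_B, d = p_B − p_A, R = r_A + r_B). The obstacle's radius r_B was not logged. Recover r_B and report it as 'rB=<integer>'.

m = 6368
d = (8, -7);  v_rel = (-5, 8),  |v_rel|² = 89
v_rel×d = (-5)·(-7) − (8)·(8) = -29
since m = R²·89 − (-29)²:  R² = (841 + 6368) / 89 = 81
R = √81 = 9  ⇒  r_B = 9 − 4 = 5

rB=5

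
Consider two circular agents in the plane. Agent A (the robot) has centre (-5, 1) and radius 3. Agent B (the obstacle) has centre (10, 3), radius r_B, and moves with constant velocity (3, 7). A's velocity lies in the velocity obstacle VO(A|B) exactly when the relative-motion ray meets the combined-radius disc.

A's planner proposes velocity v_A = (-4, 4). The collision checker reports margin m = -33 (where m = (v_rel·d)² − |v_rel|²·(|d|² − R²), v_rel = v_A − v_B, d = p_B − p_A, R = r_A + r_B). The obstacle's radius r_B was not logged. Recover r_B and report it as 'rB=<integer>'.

m = -33
d = (15, 2);  v_rel = (-7, -3),  |v_rel|² = 58
v_rel×d = (-7)·(2) − (-3)·(15) = 31
since m = R²·58 − 31²:  R² = (961 + -33) / 58 = 16
R = √16 = 4  ⇒  r_B = 4 − 3 = 1

rB=1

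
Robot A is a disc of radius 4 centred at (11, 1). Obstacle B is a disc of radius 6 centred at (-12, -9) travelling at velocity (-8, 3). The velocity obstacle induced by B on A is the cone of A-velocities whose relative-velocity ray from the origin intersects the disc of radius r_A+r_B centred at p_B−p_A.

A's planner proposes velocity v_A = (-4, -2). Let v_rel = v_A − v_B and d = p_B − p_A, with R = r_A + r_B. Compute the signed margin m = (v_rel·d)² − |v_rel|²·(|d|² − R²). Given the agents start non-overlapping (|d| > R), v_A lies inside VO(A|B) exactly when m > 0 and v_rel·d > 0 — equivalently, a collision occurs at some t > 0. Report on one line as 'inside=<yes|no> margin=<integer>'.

d = (-23, -10),  |d|² = 629;  R = 4+6 = 10,  c = 629−10² = 529
v_rel = (4, -5),  |v_rel|² = 41;  v_rel·d = (4)·(-23) + (-5)·(-10) = -42
41·t² + 84·t + 529 = 0  ⇒  m = (-42)² − 41·529 = -19925
m = -19925 < 0,  v_rel·d = -42 < 0  ⇒  outside

inside=no margin=-19925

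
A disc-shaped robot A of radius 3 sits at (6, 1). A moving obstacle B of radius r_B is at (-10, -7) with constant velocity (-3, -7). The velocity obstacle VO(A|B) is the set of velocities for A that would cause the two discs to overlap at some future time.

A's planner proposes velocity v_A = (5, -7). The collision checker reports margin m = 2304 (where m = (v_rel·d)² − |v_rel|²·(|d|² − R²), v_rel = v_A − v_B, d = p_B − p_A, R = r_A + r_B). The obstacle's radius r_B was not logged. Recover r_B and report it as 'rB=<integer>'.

m = 2304
d = (-16, -8);  v_rel = (8, 0),  |v_rel|² = 64
v_rel×d = (8)·(-8) − (0)·(-16) = -64
since m = R²·64 − (-64)²:  R² = (4096 + 2304) / 64 = 100
R = √100 = 10  ⇒  r_B = 10 − 3 = 7

rB=7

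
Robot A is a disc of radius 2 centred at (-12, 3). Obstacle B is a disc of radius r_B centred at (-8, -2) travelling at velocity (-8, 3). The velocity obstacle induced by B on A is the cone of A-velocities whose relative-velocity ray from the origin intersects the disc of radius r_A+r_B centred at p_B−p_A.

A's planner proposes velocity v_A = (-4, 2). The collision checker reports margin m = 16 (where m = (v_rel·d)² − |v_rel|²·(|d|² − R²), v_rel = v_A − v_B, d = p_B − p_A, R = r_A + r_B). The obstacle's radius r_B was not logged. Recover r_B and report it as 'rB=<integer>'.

m = 16
d = (4, -5);  v_rel = (4, -1),  |v_rel|² = 17
v_rel×d = (4)·(-5) − (-1)·(4) = -16
since m = R²·17 − (-16)²:  R² = (256 + 16) / 17 = 16
R = √16 = 4  ⇒  r_B = 4 − 2 = 2

rB=2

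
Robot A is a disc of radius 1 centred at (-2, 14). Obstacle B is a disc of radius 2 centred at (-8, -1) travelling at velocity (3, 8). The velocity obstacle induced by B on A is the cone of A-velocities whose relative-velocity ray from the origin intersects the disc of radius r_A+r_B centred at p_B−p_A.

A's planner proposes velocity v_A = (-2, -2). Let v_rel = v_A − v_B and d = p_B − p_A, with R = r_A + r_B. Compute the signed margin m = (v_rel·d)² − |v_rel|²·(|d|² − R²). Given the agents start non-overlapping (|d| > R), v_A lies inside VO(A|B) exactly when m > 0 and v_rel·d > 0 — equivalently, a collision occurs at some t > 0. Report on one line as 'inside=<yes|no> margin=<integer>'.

d = (-6, -15),  |d|² = 261;  R = 1+2 = 3,  c = 261−3² = 252
v_rel = (-5, -10),  |v_rel|² = 125;  v_rel·d = (-5)·(-6) + (-10)·(-15) = 180
125·t² − 360·t + 252 = 0  ⇒  m = 180² − 125·252 = 900
m = 900 > 0,  v_rel·d = 180 > 0  ⇒  inside

inside=yes margin=900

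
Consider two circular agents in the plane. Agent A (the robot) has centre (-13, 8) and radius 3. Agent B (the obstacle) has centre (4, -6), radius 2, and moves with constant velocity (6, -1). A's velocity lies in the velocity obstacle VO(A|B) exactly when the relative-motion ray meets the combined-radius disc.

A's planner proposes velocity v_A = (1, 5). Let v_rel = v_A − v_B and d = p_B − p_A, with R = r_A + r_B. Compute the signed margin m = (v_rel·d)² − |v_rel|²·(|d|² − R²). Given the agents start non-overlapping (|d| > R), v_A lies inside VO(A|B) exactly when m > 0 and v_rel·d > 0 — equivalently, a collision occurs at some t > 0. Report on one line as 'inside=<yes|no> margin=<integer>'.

d = (17, -14),  |d|² = 485;  R = 3+2 = 5,  c = 485−5² = 460
v_rel = (-5, 6),  |v_rel|² = 61;  v_rel·d = (-5)·(17) + (6)·(-14) = -169
61·t² + 338·t + 460 = 0  ⇒  m = (-169)² − 61·460 = 501
m = 501 > 0,  v_rel·d = -169 < 0  ⇒  outside

inside=no margin=501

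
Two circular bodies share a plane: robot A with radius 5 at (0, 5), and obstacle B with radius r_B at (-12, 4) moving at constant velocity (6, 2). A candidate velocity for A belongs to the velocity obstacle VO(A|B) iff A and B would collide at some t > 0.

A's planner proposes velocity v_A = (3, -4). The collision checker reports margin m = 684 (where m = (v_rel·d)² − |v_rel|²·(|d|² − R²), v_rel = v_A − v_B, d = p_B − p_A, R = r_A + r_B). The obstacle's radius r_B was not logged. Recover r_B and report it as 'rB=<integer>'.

m = 684
d = (-12, -1);  v_rel = (-3, -6),  |v_rel|² = 45
v_rel×d = (-3)·(-1) − (-6)·(-12) = -69
since m = R²·45 − (-69)²:  R² = (4761 + 684) / 45 = 121
R = √121 = 11  ⇒  r_B = 11 − 5 = 6

rB=6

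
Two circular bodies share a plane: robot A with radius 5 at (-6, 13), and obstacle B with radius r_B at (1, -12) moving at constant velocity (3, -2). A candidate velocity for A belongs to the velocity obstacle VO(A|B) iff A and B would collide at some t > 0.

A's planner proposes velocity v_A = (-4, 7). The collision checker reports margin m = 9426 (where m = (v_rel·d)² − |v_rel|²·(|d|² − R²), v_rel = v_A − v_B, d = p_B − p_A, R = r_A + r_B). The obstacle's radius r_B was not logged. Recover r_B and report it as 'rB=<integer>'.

m = 9426
d = (7, -25);  v_rel = (-7, 9),  |v_rel|² = 130
v_rel×d = (-7)·(-25) − (9)·(7) = 112
since m = R²·130 − 112²:  R² = (12544 + 9426) / 130 = 169
R = √169 = 13  ⇒  r_B = 13 − 5 = 8

rB=8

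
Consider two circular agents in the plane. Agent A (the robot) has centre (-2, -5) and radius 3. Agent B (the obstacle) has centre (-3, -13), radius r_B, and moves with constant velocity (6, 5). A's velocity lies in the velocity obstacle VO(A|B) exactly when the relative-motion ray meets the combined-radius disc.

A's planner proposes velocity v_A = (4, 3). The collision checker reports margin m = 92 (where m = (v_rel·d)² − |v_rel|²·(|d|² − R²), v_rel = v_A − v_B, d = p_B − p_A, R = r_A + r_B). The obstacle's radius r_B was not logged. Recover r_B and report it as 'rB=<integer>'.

m = 92
d = (-1, -8);  v_rel = (-2, -2),  |v_rel|² = 8
v_rel×d = (-2)·(-8) − (-2)·(-1) = 14
since m = R²·8 − 14²:  R² = (196 + 92) / 8 = 36
R = √36 = 6  ⇒  r_B = 6 − 3 = 3

rB=3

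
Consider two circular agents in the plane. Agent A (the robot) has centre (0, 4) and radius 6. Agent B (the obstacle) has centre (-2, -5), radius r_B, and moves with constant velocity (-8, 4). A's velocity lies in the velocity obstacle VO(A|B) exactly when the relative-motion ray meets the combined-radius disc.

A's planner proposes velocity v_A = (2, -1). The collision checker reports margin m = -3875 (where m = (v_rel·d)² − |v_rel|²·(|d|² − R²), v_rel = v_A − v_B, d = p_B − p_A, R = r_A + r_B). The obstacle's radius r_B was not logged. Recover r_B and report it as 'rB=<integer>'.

m = -3875
d = (-2, -9);  v_rel = (10, -5),  |v_rel|² = 125
v_rel×d = (10)·(-9) − (-5)·(-2) = -100
since m = R²·125 − (-100)²:  R² = (10000 + -3875) / 125 = 49
R = √49 = 7  ⇒  r_B = 7 − 6 = 1

rB=1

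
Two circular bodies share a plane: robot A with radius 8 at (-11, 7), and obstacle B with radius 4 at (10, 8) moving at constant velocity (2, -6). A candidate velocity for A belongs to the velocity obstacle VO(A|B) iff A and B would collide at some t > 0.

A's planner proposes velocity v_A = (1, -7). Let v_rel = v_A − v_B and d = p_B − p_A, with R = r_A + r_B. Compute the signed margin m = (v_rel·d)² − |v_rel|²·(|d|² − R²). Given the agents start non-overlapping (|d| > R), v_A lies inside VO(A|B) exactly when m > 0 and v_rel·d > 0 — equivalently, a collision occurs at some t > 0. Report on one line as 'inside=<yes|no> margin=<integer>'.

d = (21, 1),  |d|² = 442;  R = 8+4 = 12,  c = 442−12² = 298
v_rel = (-1, -1),  |v_rel|² = 2;  v_rel·d = (-1)·(21) + (-1)·(1) = -22
2·t² + 44·t + 298 = 0  ⇒  m = (-22)² − 2·298 = -112
m = -112 < 0,  v_rel·d = -22 < 0  ⇒  outside

inside=no margin=-112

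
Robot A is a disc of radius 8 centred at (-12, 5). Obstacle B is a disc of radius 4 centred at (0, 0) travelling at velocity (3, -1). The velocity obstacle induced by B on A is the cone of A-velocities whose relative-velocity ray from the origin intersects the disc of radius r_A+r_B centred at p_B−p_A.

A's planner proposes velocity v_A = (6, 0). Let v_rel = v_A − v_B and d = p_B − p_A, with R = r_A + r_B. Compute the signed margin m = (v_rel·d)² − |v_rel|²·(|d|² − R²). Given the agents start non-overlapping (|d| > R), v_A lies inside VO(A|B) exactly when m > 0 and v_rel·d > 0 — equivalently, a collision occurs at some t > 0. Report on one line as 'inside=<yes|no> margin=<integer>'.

d = (12, -5),  |d|² = 169;  R = 8+4 = 12,  c = 169−12² = 25
v_rel = (3, 1),  |v_rel|² = 10;  v_rel·d = (3)·(12) + (1)·(-5) = 31
10·t² − 62·t + 25 = 0  ⇒  m = 31² − 10·25 = 711
m = 711 > 0,  v_rel·d = 31 > 0  ⇒  inside

inside=yes margin=711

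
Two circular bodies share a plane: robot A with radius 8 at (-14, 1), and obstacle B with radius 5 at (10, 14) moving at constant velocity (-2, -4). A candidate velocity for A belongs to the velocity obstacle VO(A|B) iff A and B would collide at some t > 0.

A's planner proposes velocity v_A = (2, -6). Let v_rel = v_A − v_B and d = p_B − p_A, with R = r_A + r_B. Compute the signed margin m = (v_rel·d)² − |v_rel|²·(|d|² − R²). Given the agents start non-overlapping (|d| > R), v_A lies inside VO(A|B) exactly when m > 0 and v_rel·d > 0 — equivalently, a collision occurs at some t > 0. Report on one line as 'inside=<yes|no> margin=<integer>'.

d = (24, 13),  |d|² = 745;  R = 8+5 = 13,  c = 745−13² = 576
v_rel = (4, -2),  |v_rel|² = 20;  v_rel·d = (4)·(24) + (-2)·(13) = 70
20·t² − 140·t + 576 = 0  ⇒  m = 70² − 20·576 = -6620
m = -6620 < 0,  v_rel·d = 70 > 0  ⇒  outside

inside=no margin=-6620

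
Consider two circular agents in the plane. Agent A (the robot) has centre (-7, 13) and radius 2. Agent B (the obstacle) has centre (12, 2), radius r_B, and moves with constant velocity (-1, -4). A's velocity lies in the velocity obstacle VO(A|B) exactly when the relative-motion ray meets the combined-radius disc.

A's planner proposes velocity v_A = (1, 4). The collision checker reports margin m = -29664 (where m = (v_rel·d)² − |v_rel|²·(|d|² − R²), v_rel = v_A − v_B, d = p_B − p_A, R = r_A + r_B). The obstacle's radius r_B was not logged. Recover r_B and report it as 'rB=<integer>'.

m = -29664
d = (19, -11);  v_rel = (2, 8),  |v_rel|² = 68
v_rel×d = (2)·(-11) − (8)·(19) = -174
since m = R²·68 − (-174)²:  R² = (30276 + -29664) / 68 = 9
R = √9 = 3  ⇒  r_B = 3 − 2 = 1

rB=1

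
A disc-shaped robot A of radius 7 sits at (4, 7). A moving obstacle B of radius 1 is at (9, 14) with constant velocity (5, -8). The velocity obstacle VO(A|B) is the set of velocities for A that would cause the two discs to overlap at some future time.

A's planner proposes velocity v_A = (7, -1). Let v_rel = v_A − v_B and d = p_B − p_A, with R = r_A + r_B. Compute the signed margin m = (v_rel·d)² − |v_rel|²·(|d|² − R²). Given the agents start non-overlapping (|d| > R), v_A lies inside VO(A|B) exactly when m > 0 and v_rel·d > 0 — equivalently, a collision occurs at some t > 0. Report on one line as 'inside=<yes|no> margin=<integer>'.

d = (5, 7),  |d|² = 74;  R = 7+1 = 8,  c = 74−8² = 10
v_rel = (2, 7),  |v_rel|² = 53;  v_rel·d = (2)·(5) + (7)·(7) = 59
53·t² − 118·t + 10 = 0  ⇒  m = 59² − 53·10 = 2951
m = 2951 > 0,  v_rel·d = 59 > 0  ⇒  inside

inside=yes margin=2951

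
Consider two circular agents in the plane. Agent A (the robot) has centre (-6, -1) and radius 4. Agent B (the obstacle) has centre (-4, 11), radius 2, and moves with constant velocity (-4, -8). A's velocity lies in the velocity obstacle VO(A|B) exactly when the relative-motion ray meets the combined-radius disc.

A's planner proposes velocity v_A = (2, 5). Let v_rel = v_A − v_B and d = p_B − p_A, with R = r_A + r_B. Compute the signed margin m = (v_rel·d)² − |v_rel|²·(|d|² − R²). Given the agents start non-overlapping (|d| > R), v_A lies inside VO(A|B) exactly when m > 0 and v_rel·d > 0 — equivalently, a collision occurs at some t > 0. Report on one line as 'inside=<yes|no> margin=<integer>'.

d = (2, 12),  |d|² = 148;  R = 4+2 = 6,  c = 148−6² = 112
v_rel = (6, 13),  |v_rel|² = 205;  v_rel·d = (6)·(2) + (13)·(12) = 168
205·t² − 336·t + 112 = 0  ⇒  m = 168² − 205·112 = 5264
m = 5264 > 0,  v_rel·d = 168 > 0  ⇒  inside

inside=yes margin=5264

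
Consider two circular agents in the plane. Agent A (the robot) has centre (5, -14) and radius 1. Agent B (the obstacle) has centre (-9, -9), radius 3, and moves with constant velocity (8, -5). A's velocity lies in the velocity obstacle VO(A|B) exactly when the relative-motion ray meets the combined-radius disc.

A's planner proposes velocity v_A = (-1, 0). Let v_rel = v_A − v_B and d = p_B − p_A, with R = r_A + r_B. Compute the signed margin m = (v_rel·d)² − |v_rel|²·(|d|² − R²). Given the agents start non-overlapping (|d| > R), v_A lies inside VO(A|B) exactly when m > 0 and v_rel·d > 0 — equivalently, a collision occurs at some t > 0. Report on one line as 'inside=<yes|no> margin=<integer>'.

d = (-14, 5),  |d|² = 221;  R = 1+3 = 4,  c = 221−4² = 205
v_rel = (-9, 5),  |v_rel|² = 106;  v_rel·d = (-9)·(-14) + (5)·(5) = 151
106·t² − 302·t + 205 = 0  ⇒  m = 151² − 106·205 = 1071
m = 1071 > 0,  v_rel·d = 151 > 0  ⇒  inside

inside=yes margin=1071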